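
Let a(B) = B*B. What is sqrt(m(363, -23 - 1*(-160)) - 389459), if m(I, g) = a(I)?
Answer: I*sqrt(257690) ≈ 507.63*I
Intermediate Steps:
a(B) = B**2
m(I, g) = I**2
sqrt(m(363, -23 - 1*(-160)) - 389459) = sqrt(363**2 - 389459) = sqrt(131769 - 389459) = sqrt(-257690) = I*sqrt(257690)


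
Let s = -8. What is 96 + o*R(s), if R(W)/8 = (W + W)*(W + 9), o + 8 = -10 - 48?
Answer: 8544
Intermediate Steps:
o = -66 (o = -8 + (-10 - 48) = -8 - 58 = -66)
R(W) = 16*W*(9 + W) (R(W) = 8*((W + W)*(W + 9)) = 8*((2*W)*(9 + W)) = 8*(2*W*(9 + W)) = 16*W*(9 + W))
96 + o*R(s) = 96 - 1056*(-8)*(9 - 8) = 96 - 1056*(-8) = 96 - 66*(-128) = 96 + 8448 = 8544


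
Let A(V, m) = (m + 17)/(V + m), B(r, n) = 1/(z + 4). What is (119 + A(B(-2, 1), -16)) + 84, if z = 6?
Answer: 32267/159 ≈ 202.94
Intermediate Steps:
B(r, n) = ⅒ (B(r, n) = 1/(6 + 4) = 1/10 = ⅒)
A(V, m) = (17 + m)/(V + m)
(119 + A(B(-2, 1), -16)) + 84 = (119 + (17 - 16)/(⅒ - 16)) + 84 = (119 + 1/(-159/10)) + 84 = (119 - 10/159*1) + 84 = (119 - 10/159) + 84 = 18911/159 + 84 = 32267/159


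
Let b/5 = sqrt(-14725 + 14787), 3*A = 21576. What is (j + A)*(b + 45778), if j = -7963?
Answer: -35294838 - 3855*sqrt(62) ≈ -3.5325e+7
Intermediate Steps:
A = 7192 (A = (1/3)*21576 = 7192)
b = 5*sqrt(62) (b = 5*sqrt(-14725 + 14787) = 5*sqrt(62) ≈ 39.370)
(j + A)*(b + 45778) = (-7963 + 7192)*(5*sqrt(62) + 45778) = -771*(45778 + 5*sqrt(62)) = -35294838 - 3855*sqrt(62)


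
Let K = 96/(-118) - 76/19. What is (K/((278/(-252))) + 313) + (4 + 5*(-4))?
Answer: 2471481/8201 ≈ 301.36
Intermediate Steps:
K = -284/59 (K = 96*(-1/118) - 76*1/19 = -48/59 - 4 = -284/59 ≈ -4.8136)
(K/((278/(-252))) + 313) + (4 + 5*(-4)) = (-284/(59*(278/(-252))) + 313) + (4 + 5*(-4)) = (-284/(59*(278*(-1/252))) + 313) + (4 - 20) = (-284/(59*(-139/126)) + 313) - 16 = (-284/59*(-126/139) + 313) - 16 = (35784/8201 + 313) - 16 = 2602697/8201 - 16 = 2471481/8201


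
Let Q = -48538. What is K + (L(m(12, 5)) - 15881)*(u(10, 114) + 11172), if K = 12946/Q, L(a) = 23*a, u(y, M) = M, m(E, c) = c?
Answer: -4318306365917/24269 ≈ -1.7794e+8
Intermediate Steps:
K = -6473/24269 (K = 12946/(-48538) = 12946*(-1/48538) = -6473/24269 ≈ -0.26672)
K + (L(m(12, 5)) - 15881)*(u(10, 114) + 11172) = -6473/24269 + (23*5 - 15881)*(114 + 11172) = -6473/24269 + (115 - 15881)*11286 = -6473/24269 - 15766*11286 = -6473/24269 - 177935076 = -4318306365917/24269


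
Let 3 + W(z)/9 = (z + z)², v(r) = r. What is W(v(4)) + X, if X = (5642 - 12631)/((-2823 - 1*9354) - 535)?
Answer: 6985877/12712 ≈ 549.55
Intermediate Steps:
W(z) = -27 + 36*z² (W(z) = -27 + 9*(z + z)² = -27 + 9*(2*z)² = -27 + 9*(4*z²) = -27 + 36*z²)
X = 6989/12712 (X = -6989/((-2823 - 9354) - 535) = -6989/(-12177 - 535) = -6989/(-12712) = -6989*(-1/12712) = 6989/12712 ≈ 0.54980)
W(v(4)) + X = (-27 + 36*4²) + 6989/12712 = (-27 + 36*16) + 6989/12712 = (-27 + 576) + 6989/12712 = 549 + 6989/12712 = 6985877/12712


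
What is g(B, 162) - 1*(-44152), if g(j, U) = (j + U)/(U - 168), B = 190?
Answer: 132280/3 ≈ 44093.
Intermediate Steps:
g(j, U) = (U + j)/(-168 + U)
g(B, 162) - 1*(-44152) = (162 + 190)/(-168 + 162) - 1*(-44152) = 352/(-6) + 44152 = -1/6*352 + 44152 = -176/3 + 44152 = 132280/3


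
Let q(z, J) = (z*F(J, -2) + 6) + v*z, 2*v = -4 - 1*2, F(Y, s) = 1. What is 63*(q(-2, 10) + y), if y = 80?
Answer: 5670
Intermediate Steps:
v = -3 (v = (-4 - 1*2)/2 = (-4 - 2)/2 = (1/2)*(-6) = -3)
q(z, J) = 6 - 2*z (q(z, J) = (z*1 + 6) - 3*z = (z + 6) - 3*z = (6 + z) - 3*z = 6 - 2*z)
63*(q(-2, 10) + y) = 63*((6 - 2*(-2)) + 80) = 63*((6 + 4) + 80) = 63*(10 + 80) = 63*90 = 5670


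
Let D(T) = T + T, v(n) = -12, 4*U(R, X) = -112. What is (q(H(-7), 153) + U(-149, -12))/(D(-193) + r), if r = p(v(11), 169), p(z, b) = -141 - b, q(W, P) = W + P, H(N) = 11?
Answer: -17/87 ≈ -0.19540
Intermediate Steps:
U(R, X) = -28 (U(R, X) = (¼)*(-112) = -28)
q(W, P) = P + W
D(T) = 2*T
r = -310 (r = -141 - 1*169 = -141 - 169 = -310)
(q(H(-7), 153) + U(-149, -12))/(D(-193) + r) = ((153 + 11) - 28)/(2*(-193) - 310) = (164 - 28)/(-386 - 310) = 136/(-696) = 136*(-1/696) = -17/87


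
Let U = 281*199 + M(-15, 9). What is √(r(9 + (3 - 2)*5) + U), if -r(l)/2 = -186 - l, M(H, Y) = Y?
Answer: 2*√14082 ≈ 237.34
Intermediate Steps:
r(l) = 372 + 2*l (r(l) = -2*(-186 - l) = 372 + 2*l)
U = 55928 (U = 281*199 + 9 = 55919 + 9 = 55928)
√(r(9 + (3 - 2)*5) + U) = √((372 + 2*(9 + (3 - 2)*5)) + 55928) = √((372 + 2*(9 + 1*5)) + 55928) = √((372 + 2*(9 + 5)) + 55928) = √((372 + 2*14) + 55928) = √((372 + 28) + 55928) = √(400 + 55928) = √56328 = 2*√14082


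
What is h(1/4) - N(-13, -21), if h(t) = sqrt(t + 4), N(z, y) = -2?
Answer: 2 + sqrt(17)/2 ≈ 4.0616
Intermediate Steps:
h(t) = sqrt(4 + t)
h(1/4) - N(-13, -21) = sqrt(4 + 1/4) - 1*(-2) = sqrt(4 + 1*(1/4)) + 2 = sqrt(4 + 1/4) + 2 = sqrt(17/4) + 2 = sqrt(17)/2 + 2 = 2 + sqrt(17)/2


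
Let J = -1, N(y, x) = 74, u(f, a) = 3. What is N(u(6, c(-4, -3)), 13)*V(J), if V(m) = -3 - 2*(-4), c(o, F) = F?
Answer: 370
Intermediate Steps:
V(m) = 5 (V(m) = -3 + 8 = 5)
N(u(6, c(-4, -3)), 13)*V(J) = 74*5 = 370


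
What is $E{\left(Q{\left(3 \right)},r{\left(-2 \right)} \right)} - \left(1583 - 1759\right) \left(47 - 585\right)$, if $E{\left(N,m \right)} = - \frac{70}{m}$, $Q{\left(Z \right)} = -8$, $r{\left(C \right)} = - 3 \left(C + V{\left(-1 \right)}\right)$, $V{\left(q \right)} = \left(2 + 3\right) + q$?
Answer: $- \frac{284029}{3} \approx -94676.0$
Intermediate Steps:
$V{\left(q \right)} = 5 + q$
$r{\left(C \right)} = -12 - 3 C$ ($r{\left(C \right)} = - 3 \left(C + \left(5 - 1\right)\right) = - 3 \left(C + 4\right) = - 3 \left(4 + C\right) = -12 - 3 C$)
$E{\left(Q{\left(3 \right)},r{\left(-2 \right)} \right)} - \left(1583 - 1759\right) \left(47 - 585\right) = - \frac{70}{-12 - -6} - \left(1583 - 1759\right) \left(47 - 585\right) = - \frac{70}{-12 + 6} - \left(-176\right) \left(-538\right) = - \frac{70}{-6} - 94688 = \left(-70\right) \left(- \frac{1}{6}\right) - 94688 = \frac{35}{3} - 94688 = - \frac{284029}{3}$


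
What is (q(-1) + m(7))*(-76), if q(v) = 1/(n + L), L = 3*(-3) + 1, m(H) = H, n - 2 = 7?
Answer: -608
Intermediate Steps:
n = 9 (n = 2 + 7 = 9)
L = -8 (L = -9 + 1 = -8)
q(v) = 1 (q(v) = 1/(9 - 8) = 1/1 = 1)
(q(-1) + m(7))*(-76) = (1 + 7)*(-76) = 8*(-76) = -608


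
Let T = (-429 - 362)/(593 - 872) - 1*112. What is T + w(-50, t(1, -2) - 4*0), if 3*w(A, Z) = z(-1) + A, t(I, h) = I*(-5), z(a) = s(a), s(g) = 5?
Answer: -34642/279 ≈ -124.16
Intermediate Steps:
z(a) = 5
t(I, h) = -5*I
w(A, Z) = 5/3 + A/3 (w(A, Z) = (5 + A)/3 = 5/3 + A/3)
T = -30457/279 (T = -791/(-279) - 112 = -791*(-1/279) - 112 = 791/279 - 112 = -30457/279 ≈ -109.16)
T + w(-50, t(1, -2) - 4*0) = -30457/279 + (5/3 + (1/3)*(-50)) = -30457/279 + (5/3 - 50/3) = -30457/279 - 15 = -34642/279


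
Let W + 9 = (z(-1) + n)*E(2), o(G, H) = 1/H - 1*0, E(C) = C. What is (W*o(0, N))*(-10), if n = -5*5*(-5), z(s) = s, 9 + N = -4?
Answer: 2390/13 ≈ 183.85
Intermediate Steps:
N = -13 (N = -9 - 4 = -13)
n = 125 (n = -25*(-5) = 125)
o(G, H) = 1/H (o(G, H) = 1/H + 0 = 1/H)
W = 239 (W = -9 + (-1 + 125)*2 = -9 + 124*2 = -9 + 248 = 239)
(W*o(0, N))*(-10) = (239/(-13))*(-10) = (239*(-1/13))*(-10) = -239/13*(-10) = 2390/13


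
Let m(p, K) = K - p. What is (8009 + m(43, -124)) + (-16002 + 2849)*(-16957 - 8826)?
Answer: 339131641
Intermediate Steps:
(8009 + m(43, -124)) + (-16002 + 2849)*(-16957 - 8826) = (8009 + (-124 - 1*43)) + (-16002 + 2849)*(-16957 - 8826) = (8009 + (-124 - 43)) - 13153*(-25783) = (8009 - 167) + 339123799 = 7842 + 339123799 = 339131641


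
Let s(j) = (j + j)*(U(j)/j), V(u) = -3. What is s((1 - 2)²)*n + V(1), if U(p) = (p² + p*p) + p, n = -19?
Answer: -117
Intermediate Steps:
U(p) = p + 2*p² (U(p) = (p² + p²) + p = 2*p² + p = p + 2*p²)
s(j) = 2*j*(1 + 2*j) (s(j) = (j + j)*((j*(1 + 2*j))/j) = (2*j)*(1 + 2*j) = 2*j*(1 + 2*j))
s((1 - 2)²)*n + V(1) = (2*(1 - 2)²*(1 + 2*(1 - 2)²))*(-19) - 3 = (2*(-1)²*(1 + 2*(-1)²))*(-19) - 3 = (2*1*(1 + 2*1))*(-19) - 3 = (2*1*(1 + 2))*(-19) - 3 = (2*1*3)*(-19) - 3 = 6*(-19) - 3 = -114 - 3 = -117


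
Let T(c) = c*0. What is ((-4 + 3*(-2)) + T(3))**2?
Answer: 100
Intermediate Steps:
T(c) = 0
((-4 + 3*(-2)) + T(3))**2 = ((-4 + 3*(-2)) + 0)**2 = ((-4 - 6) + 0)**2 = (-10 + 0)**2 = (-10)**2 = 100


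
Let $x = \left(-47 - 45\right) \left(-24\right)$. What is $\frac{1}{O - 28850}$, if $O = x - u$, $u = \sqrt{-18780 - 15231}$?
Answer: $\frac{i}{- 26642 i + 3 \sqrt{3779}} \approx -3.7533 \cdot 10^{-5} + 2.5981 \cdot 10^{-7} i$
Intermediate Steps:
$x = 2208$ ($x = \left(-92\right) \left(-24\right) = 2208$)
$u = 3 i \sqrt{3779}$ ($u = \sqrt{-18780 - 15231} = \sqrt{-34011} = 3 i \sqrt{3779} \approx 184.42 i$)
$O = 2208 - 3 i \sqrt{3779} \approx 2208.0 - 184.42 i$
$\frac{1}{O - 28850} = \frac{1}{\left(2208 - 3 i \sqrt{3779}\right) - 28850} = \frac{1}{-26642 - 3 i \sqrt{3779}}$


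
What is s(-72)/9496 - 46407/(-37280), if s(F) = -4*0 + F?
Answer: 54749589/44251360 ≈ 1.2372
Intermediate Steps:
s(F) = F (s(F) = 0 + F = F)
s(-72)/9496 - 46407/(-37280) = -72/9496 - 46407/(-37280) = -72*1/9496 - 46407*(-1/37280) = -9/1187 + 46407/37280 = 54749589/44251360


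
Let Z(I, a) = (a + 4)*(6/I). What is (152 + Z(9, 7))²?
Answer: 228484/9 ≈ 25387.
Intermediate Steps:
Z(I, a) = 6*(4 + a)/I (Z(I, a) = (4 + a)*(6/I) = 6*(4 + a)/I)
(152 + Z(9, 7))² = (152 + 6*(4 + 7)/9)² = (152 + 6*(⅑)*11)² = (152 + 22/3)² = (478/3)² = 228484/9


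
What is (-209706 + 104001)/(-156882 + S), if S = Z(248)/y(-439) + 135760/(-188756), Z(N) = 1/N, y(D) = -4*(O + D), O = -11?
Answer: 2226693752568000/3304761087956011 ≈ 0.67378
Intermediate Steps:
y(D) = 44 - 4*D (y(D) = -4*(-11 + D) = 44 - 4*D)
S = -15150768811/21065169600 (S = 1/(248*(44 - 4*(-439))) + 135760/(-188756) = 1/(248*(44 + 1756)) + 135760*(-1/188756) = (1/248)/1800 - 33940/47189 = (1/248)*(1/1800) - 33940/47189 = 1/446400 - 33940/47189 = -15150768811/21065169600 ≈ -0.71923)
(-209706 + 104001)/(-156882 + S) = (-209706 + 104001)/(-156882 - 15150768811/21065169600) = -105705/(-3304761087956011/21065169600) = -105705*(-21065169600/3304761087956011) = 2226693752568000/3304761087956011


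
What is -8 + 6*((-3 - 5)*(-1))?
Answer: 40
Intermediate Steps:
-8 + 6*((-3 - 5)*(-1)) = -8 + 6*(-8*(-1)) = -8 + 6*8 = -8 + 48 = 40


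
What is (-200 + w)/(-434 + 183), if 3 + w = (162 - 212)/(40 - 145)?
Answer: 4253/5271 ≈ 0.80687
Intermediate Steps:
w = -53/21 (w = -3 + (162 - 212)/(40 - 145) = -3 - 50/(-105) = -3 - 50*(-1/105) = -3 + 10/21 = -53/21 ≈ -2.5238)
(-200 + w)/(-434 + 183) = (-200 - 53/21)/(-434 + 183) = -4253/21/(-251) = -4253/21*(-1/251) = 4253/5271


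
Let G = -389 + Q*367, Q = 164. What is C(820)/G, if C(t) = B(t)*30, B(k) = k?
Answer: 8200/19933 ≈ 0.41138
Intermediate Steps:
C(t) = 30*t (C(t) = t*30 = 30*t)
G = 59799 (G = -389 + 164*367 = -389 + 60188 = 59799)
C(820)/G = (30*820)/59799 = 24600*(1/59799) = 8200/19933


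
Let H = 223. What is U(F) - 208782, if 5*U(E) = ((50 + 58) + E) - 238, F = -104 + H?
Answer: -1043921/5 ≈ -2.0878e+5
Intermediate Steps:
F = 119 (F = -104 + 223 = 119)
U(E) = -26 + E/5 (U(E) = (((50 + 58) + E) - 238)/5 = ((108 + E) - 238)/5 = (-130 + E)/5 = -26 + E/5)
U(F) - 208782 = (-26 + (1/5)*119) - 208782 = (-26 + 119/5) - 208782 = -11/5 - 208782 = -1043921/5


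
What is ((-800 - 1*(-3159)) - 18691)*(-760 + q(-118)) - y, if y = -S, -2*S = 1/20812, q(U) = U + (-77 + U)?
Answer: 729428799263/41624 ≈ 1.7524e+7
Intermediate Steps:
q(U) = -77 + 2*U
S = -1/41624 (S = -½/20812 = -½*1/20812 = -1/41624 ≈ -2.4025e-5)
y = 1/41624 (y = -1*(-1/41624) = 1/41624 ≈ 2.4025e-5)
((-800 - 1*(-3159)) - 18691)*(-760 + q(-118)) - y = ((-800 - 1*(-3159)) - 18691)*(-760 + (-77 + 2*(-118))) - 1*1/41624 = ((-800 + 3159) - 18691)*(-760 + (-77 - 236)) - 1/41624 = (2359 - 18691)*(-760 - 313) - 1/41624 = -16332*(-1073) - 1/41624 = 17524236 - 1/41624 = 729428799263/41624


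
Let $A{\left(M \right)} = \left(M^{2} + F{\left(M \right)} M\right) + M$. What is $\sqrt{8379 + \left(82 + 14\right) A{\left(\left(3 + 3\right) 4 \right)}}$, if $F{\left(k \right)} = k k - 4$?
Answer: $3 \sqrt{153763} \approx 1176.4$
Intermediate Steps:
$F{\left(k \right)} = -4 + k^{2}$ ($F{\left(k \right)} = k^{2} - 4 = -4 + k^{2}$)
$A{\left(M \right)} = M + M^{2} + M \left(-4 + M^{2}\right)$ ($A{\left(M \right)} = \left(M^{2} + \left(-4 + M^{2}\right) M\right) + M = \left(M^{2} + M \left(-4 + M^{2}\right)\right) + M = M + M^{2} + M \left(-4 + M^{2}\right)$)
$\sqrt{8379 + \left(82 + 14\right) A{\left(\left(3 + 3\right) 4 \right)}} = \sqrt{8379 + \left(82 + 14\right) \left(3 + 3\right) 4 \left(-3 + \left(3 + 3\right) 4 + \left(\left(3 + 3\right) 4\right)^{2}\right)} = \sqrt{8379 + 96 \cdot 6 \cdot 4 \left(-3 + 6 \cdot 4 + \left(6 \cdot 4\right)^{2}\right)} = \sqrt{8379 + 96 \cdot 24 \left(-3 + 24 + 24^{2}\right)} = \sqrt{8379 + 96 \cdot 24 \left(-3 + 24 + 576\right)} = \sqrt{8379 + 96 \cdot 24 \cdot 597} = \sqrt{8379 + 96 \cdot 14328} = \sqrt{8379 + 1375488} = \sqrt{1383867} = 3 \sqrt{153763}$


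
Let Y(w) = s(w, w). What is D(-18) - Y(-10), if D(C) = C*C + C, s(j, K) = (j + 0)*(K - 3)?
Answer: 176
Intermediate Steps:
s(j, K) = j*(-3 + K)
Y(w) = w*(-3 + w)
D(C) = C + C² (D(C) = C² + C = C + C²)
D(-18) - Y(-10) = -18*(1 - 18) - (-10)*(-3 - 10) = -18*(-17) - (-10)*(-13) = 306 - 1*130 = 306 - 130 = 176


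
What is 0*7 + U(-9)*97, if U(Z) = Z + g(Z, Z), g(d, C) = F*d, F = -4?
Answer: 2619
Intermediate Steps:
g(d, C) = -4*d
U(Z) = -3*Z (U(Z) = Z - 4*Z = -3*Z)
0*7 + U(-9)*97 = 0*7 - 3*(-9)*97 = 0 + 27*97 = 0 + 2619 = 2619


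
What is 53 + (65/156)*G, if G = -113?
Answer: 71/12 ≈ 5.9167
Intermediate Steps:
53 + (65/156)*G = 53 + (65/156)*(-113) = 53 + (65*(1/156))*(-113) = 53 + (5/12)*(-113) = 53 - 565/12 = 71/12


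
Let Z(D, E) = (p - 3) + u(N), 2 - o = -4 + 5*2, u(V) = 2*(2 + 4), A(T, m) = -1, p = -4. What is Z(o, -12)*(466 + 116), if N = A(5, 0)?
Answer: 2910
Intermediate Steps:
N = -1
u(V) = 12 (u(V) = 2*6 = 12)
o = -4 (o = 2 - (-4 + 5*2) = 2 - (-4 + 10) = 2 - 1*6 = 2 - 6 = -4)
Z(D, E) = 5 (Z(D, E) = (-4 - 3) + 12 = -7 + 12 = 5)
Z(o, -12)*(466 + 116) = 5*(466 + 116) = 5*582 = 2910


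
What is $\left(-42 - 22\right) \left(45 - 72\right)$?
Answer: $1728$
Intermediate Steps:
$\left(-42 - 22\right) \left(45 - 72\right) = \left(-42 - 22\right) \left(-27\right) = \left(-64\right) \left(-27\right) = 1728$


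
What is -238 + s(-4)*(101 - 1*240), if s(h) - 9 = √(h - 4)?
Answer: -1489 - 278*I*√2 ≈ -1489.0 - 393.15*I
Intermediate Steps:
s(h) = 9 + √(-4 + h) (s(h) = 9 + √(h - 4) = 9 + √(-4 + h))
-238 + s(-4)*(101 - 1*240) = -238 + (9 + √(-4 - 4))*(101 - 1*240) = -238 + (9 + √(-8))*(101 - 240) = -238 + (9 + 2*I*√2)*(-139) = -238 + (-1251 - 278*I*√2) = -1489 - 278*I*√2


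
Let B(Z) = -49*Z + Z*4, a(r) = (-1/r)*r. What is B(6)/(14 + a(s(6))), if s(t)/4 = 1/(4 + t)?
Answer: -270/13 ≈ -20.769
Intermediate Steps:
s(t) = 4/(4 + t)
a(r) = -1
B(Z) = -45*Z (B(Z) = -49*Z + 4*Z = -45*Z)
B(6)/(14 + a(s(6))) = (-45*6)/(14 - 1) = -270/13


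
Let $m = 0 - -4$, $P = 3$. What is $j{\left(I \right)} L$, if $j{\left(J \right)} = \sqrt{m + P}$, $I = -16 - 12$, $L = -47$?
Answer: $- 47 \sqrt{7} \approx -124.35$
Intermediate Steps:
$m = 4$ ($m = 0 + 4 = 4$)
$I = -28$ ($I = -16 - 12 = -28$)
$j{\left(J \right)} = \sqrt{7}$ ($j{\left(J \right)} = \sqrt{4 + 3} = \sqrt{7}$)
$j{\left(I \right)} L = \sqrt{7} \left(-47\right) = - 47 \sqrt{7}$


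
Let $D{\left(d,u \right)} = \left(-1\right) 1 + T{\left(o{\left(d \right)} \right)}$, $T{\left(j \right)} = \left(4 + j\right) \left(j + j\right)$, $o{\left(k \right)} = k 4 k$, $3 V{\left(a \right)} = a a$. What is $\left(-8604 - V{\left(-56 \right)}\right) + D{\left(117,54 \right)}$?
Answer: $\frac{17990602409}{3} \approx 5.9969 \cdot 10^{9}$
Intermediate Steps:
$V{\left(a \right)} = \frac{a^{2}}{3}$ ($V{\left(a \right)} = \frac{a a}{3} = \frac{a^{2}}{3}$)
$o{\left(k \right)} = 4 k^{2}$ ($o{\left(k \right)} = 4 k k = 4 k^{2}$)
$T{\left(j \right)} = 2 j \left(4 + j\right)$ ($T{\left(j \right)} = \left(4 + j\right) 2 j = 2 j \left(4 + j\right)$)
$D{\left(d,u \right)} = -1 + 8 d^{2} \left(4 + 4 d^{2}\right)$ ($D{\left(d,u \right)} = \left(-1\right) 1 + 2 \cdot 4 d^{2} \left(4 + 4 d^{2}\right) = -1 + 8 d^{2} \left(4 + 4 d^{2}\right)$)
$\left(-8604 - V{\left(-56 \right)}\right) + D{\left(117,54 \right)} = \left(-8604 - \frac{\left(-56\right)^{2}}{3}\right) - \left(1 - 32 \cdot 117^{2} \left(1 + 117^{2}\right)\right) = \left(-8604 - \frac{1}{3} \cdot 3136\right) - \left(1 - 438048 \left(1 + 13689\right)\right) = \left(-8604 - \frac{3136}{3}\right) - \left(1 - 5996877120\right) = \left(-8604 - \frac{3136}{3}\right) + \left(-1 + 5996877120\right) = - \frac{28948}{3} + 5996877119 = \frac{17990602409}{3}$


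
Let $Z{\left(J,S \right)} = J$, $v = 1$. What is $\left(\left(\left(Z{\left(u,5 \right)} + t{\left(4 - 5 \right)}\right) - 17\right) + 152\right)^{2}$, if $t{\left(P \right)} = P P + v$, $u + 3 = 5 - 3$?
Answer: $18496$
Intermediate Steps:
$u = -1$ ($u = -3 + \left(5 - 3\right) = -3 + 2 = -1$)
$t{\left(P \right)} = 1 + P^{2}$ ($t{\left(P \right)} = P P + 1 = P^{2} + 1 = 1 + P^{2}$)
$\left(\left(\left(Z{\left(u,5 \right)} + t{\left(4 - 5 \right)}\right) - 17\right) + 152\right)^{2} = \left(\left(\left(-1 + \left(1 + \left(4 - 5\right)^{2}\right)\right) - 17\right) + 152\right)^{2} = \left(\left(\left(-1 + \left(1 + \left(-1\right)^{2}\right)\right) - 17\right) + 152\right)^{2} = \left(\left(\left(-1 + \left(1 + 1\right)\right) - 17\right) + 152\right)^{2} = \left(\left(\left(-1 + 2\right) - 17\right) + 152\right)^{2} = \left(\left(1 - 17\right) + 152\right)^{2} = \left(-16 + 152\right)^{2} = 136^{2} = 18496$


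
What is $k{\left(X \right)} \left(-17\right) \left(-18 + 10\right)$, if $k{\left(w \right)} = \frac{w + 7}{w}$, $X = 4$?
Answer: $374$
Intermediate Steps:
$k{\left(w \right)} = \frac{7 + w}{w}$
$k{\left(X \right)} \left(-17\right) \left(-18 + 10\right) = \frac{7 + 4}{4} \left(-17\right) \left(-18 + 10\right) = \frac{1}{4} \cdot 11 \left(-17\right) \left(-8\right) = \frac{11}{4} \left(-17\right) \left(-8\right) = \left(- \frac{187}{4}\right) \left(-8\right) = 374$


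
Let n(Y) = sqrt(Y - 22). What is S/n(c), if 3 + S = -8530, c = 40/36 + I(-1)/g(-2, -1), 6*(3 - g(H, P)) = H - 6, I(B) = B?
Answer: 3657*I*sqrt(32123)/353 ≈ 1856.8*I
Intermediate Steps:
g(H, P) = 4 - H/6 (g(H, P) = 3 - (H - 6)/6 = 3 - (-6 + H)/6 = 3 + (1 - H/6) = 4 - H/6)
c = 103/117 (c = 40/36 - 1/(4 - 1/6*(-2)) = 40*(1/36) - 1/(4 + 1/3) = 10/9 - 1/13/3 = 10/9 - 1*3/13 = 10/9 - 3/13 = 103/117 ≈ 0.88034)
n(Y) = sqrt(-22 + Y)
S = -8533 (S = -3 - 8530 = -8533)
S/n(c) = -8533/sqrt(-22 + 103/117) = -8533*(-3*I*sqrt(32123)/2471) = -(-3657)*I*sqrt(32123)/353 = 3657*I*sqrt(32123)/353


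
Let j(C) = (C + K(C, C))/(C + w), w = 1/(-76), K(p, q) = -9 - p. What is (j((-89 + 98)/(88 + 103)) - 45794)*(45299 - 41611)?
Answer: -83743733168/493 ≈ -1.6987e+8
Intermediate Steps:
w = -1/76 ≈ -0.013158
j(C) = -9/(-1/76 + C) (j(C) = (C + (-9 - C))/(C - 1/76) = -9/(-1/76 + C))
(j((-89 + 98)/(88 + 103)) - 45794)*(45299 - 41611) = (-684/(-1 + 76*((-89 + 98)/(88 + 103))) - 45794)*(45299 - 41611) = (-684/(-1 + 76*(9/191)) - 45794)*3688 = (-684/(-1 + 684/191) - 45794)*3688 = (-684/493/191 - 45794)*3688 = (-684*191/493 - 45794)*3688 = (-130644/493 - 45794)*3688 = -22707086/493*3688 = -83743733168/493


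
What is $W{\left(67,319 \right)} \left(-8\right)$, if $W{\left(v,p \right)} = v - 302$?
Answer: $1880$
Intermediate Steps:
$W{\left(v,p \right)} = -302 + v$
$W{\left(67,319 \right)} \left(-8\right) = \left(-302 + 67\right) \left(-8\right) = \left(-235\right) \left(-8\right) = 1880$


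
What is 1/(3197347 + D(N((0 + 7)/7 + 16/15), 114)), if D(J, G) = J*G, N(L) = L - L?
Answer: 1/3197347 ≈ 3.1276e-7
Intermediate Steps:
N(L) = 0
D(J, G) = G*J
1/(3197347 + D(N((0 + 7)/7 + 16/15), 114)) = 1/(3197347 + 114*0) = 1/(3197347 + 0) = 1/3197347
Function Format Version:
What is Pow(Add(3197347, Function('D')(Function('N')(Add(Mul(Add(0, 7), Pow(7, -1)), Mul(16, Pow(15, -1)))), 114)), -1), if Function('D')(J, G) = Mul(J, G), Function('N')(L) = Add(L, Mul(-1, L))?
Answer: Rational(1, 3197347) ≈ 3.1276e-7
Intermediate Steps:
Function('N')(L) = 0
Function('D')(J, G) = Mul(G, J)
Pow(Add(3197347, Function('D')(Function('N')(Add(Mul(Add(0, 7), Pow(7, -1)), Mul(16, Pow(15, -1)))), 114)), -1) = Pow(Add(3197347, Mul(114, 0)), -1) = Pow(Add(3197347, 0), -1) = Pow(3197347, -1) = Rational(1, 3197347)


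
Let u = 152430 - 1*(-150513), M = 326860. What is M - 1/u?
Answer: 99019948979/302943 ≈ 3.2686e+5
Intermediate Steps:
u = 302943 (u = 152430 + 150513 = 302943)
M - 1/u = 326860 - 1/302943 = 99019948979/302943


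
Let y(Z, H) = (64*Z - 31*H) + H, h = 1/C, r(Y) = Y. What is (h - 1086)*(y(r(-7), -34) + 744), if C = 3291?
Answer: -4703416900/3291 ≈ -1.4292e+6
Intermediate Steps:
h = 1/3291 ≈ 0.00030386
y(Z, H) = -30*H + 64*Z (y(Z, H) = (-31*H + 64*Z) + H = -30*H + 64*Z)
(h - 1086)*(y(r(-7), -34) + 744) = (1/3291 - 1086)*((-30*(-34) + 64*(-7)) + 744) = -3574025*((1020 - 448) + 744)/3291 = -3574025*(572 + 744)/3291 = -3574025/3291*1316 = -4703416900/3291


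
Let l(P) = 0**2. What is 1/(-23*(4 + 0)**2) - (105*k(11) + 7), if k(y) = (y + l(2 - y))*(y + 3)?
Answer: -5953137/368 ≈ -16177.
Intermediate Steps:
l(P) = 0
k(y) = y*(3 + y) (k(y) = (y + 0)*(y + 3) = y*(3 + y))
1/(-23*(4 + 0)**2) - (105*k(11) + 7) = 1/(-23*(4 + 0)**2) - (105*(11*(3 + 11)) + 7) = 1/(-23*4**2) - (105*(11*14) + 7) = 1/(-23*16) - (105*154 + 7) = 1/(-368) - (16170 + 7) = -1/368 - 1*16177 = -1/368 - 16177 = -5953137/368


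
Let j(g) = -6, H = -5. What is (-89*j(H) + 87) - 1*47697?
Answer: -47076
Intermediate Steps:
(-89*j(H) + 87) - 1*47697 = (-89*(-6) + 87) - 1*47697 = (534 + 87) - 47697 = 621 - 47697 = -47076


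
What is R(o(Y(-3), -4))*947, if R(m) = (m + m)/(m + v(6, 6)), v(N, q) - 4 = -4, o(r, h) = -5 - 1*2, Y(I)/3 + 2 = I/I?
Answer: 1894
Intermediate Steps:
Y(I) = -3 (Y(I) = -6 + 3*(I/I) = -6 + 3*1 = -6 + 3 = -3)
o(r, h) = -7 (o(r, h) = -5 - 2 = -7)
v(N, q) = 0 (v(N, q) = 4 - 4 = 0)
R(m) = 2 (R(m) = (m + m)/(m + 0) = (2*m)/m = 2)
R(o(Y(-3), -4))*947 = 2*947 = 1894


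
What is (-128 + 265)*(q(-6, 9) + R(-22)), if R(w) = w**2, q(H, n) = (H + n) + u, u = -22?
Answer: 63705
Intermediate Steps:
q(H, n) = -22 + H + n (q(H, n) = (H + n) - 22 = -22 + H + n)
(-128 + 265)*(q(-6, 9) + R(-22)) = (-128 + 265)*((-22 - 6 + 9) + (-22)**2) = 137*(-19 + 484) = 137*465 = 63705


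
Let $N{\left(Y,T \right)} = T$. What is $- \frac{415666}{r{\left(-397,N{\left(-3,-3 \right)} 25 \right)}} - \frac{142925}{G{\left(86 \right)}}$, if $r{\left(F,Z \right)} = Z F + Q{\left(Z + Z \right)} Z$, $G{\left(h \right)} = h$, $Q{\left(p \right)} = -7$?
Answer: $- \frac{545796847}{325725} \approx -1675.6$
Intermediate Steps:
$r{\left(F,Z \right)} = - 7 Z + F Z$ ($r{\left(F,Z \right)} = Z F - 7 Z = F Z - 7 Z = - 7 Z + F Z$)
$- \frac{415666}{r{\left(-397,N{\left(-3,-3 \right)} 25 \right)}} - \frac{142925}{G{\left(86 \right)}} = - \frac{415666}{\left(-3\right) 25 \left(-7 - 397\right)} - \frac{142925}{86} = - \frac{415666}{\left(-75\right) \left(-404\right)} - \frac{142925}{86} = - \frac{415666}{30300} - \frac{142925}{86} = \left(-415666\right) \frac{1}{30300} - \frac{142925}{86} = - \frac{207833}{15150} - \frac{142925}{86} = - \frac{545796847}{325725}$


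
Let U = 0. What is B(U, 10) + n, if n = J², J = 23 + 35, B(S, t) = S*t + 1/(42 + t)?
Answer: 174929/52 ≈ 3364.0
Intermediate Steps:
B(S, t) = 1/(42 + t) + S*t
J = 58
n = 3364 (n = 58² = 3364)
B(U, 10) + n = (1 + 0*10² + 42*0*10)/(42 + 10) + 3364 = (1 + 0*100 + 0)/52 + 3364 = (1 + 0 + 0)/52 + 3364 = (1/52)*1 + 3364 = 1/52 + 3364 = 174929/52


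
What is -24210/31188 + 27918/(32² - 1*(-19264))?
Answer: 15813921/26364256 ≈ 0.59982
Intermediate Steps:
-24210/31188 + 27918/(32² - 1*(-19264)) = -24210*1/31188 + 27918/(1024 + 19264) = -4035/5198 + 27918/20288 = -4035/5198 + 27918*(1/20288) = -4035/5198 + 13959/10144 = 15813921/26364256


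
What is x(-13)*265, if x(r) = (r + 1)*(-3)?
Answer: 9540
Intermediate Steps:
x(r) = -3 - 3*r (x(r) = (1 + r)*(-3) = -3 - 3*r)
x(-13)*265 = (-3 - 3*(-13))*265 = (-3 + 39)*265 = 36*265 = 9540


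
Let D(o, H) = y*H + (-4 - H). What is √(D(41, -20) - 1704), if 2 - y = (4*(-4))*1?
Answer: 32*I*√2 ≈ 45.255*I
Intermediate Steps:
y = 18 (y = 2 - 4*(-4) = 2 - (-16) = 2 - 1*(-16) = 2 + 16 = 18)
D(o, H) = -4 + 17*H (D(o, H) = 18*H + (-4 - H) = -4 + 17*H)
√(D(41, -20) - 1704) = √((-4 + 17*(-20)) - 1704) = √((-4 - 340) - 1704) = √(-344 - 1704) = √(-2048) = 32*I*√2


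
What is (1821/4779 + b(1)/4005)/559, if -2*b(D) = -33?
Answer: 546071/792533430 ≈ 0.00068902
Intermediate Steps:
b(D) = 33/2 (b(D) = -½*(-33) = 33/2)
(1821/4779 + b(1)/4005)/559 = (1821/4779 + (33/2)/4005)/559 = (1821*(1/4779) + (33/2)*(1/4005))*(1/559) = (607/1593 + 11/2670)*(1/559) = (546071/1417770)*(1/559) = 546071/792533430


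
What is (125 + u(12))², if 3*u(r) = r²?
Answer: 29929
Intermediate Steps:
u(r) = r²/3
(125 + u(12))² = (125 + (⅓)*12²)² = (125 + (⅓)*144)² = (125 + 48)² = 173² = 29929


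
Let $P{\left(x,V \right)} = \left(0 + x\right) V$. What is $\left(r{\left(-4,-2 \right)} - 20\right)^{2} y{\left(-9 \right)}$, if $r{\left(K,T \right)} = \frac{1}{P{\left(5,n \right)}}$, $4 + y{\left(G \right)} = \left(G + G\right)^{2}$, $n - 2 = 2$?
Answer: $\frac{636804}{5} \approx 1.2736 \cdot 10^{5}$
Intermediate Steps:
$n = 4$ ($n = 2 + 2 = 4$)
$P{\left(x,V \right)} = V x$ ($P{\left(x,V \right)} = x V = V x$)
$y{\left(G \right)} = -4 + 4 G^{2}$ ($y{\left(G \right)} = -4 + \left(G + G\right)^{2} = -4 + \left(2 G\right)^{2} = -4 + 4 G^{2}$)
$r{\left(K,T \right)} = \frac{1}{20}$ ($r{\left(K,T \right)} = \frac{1}{4 \cdot 5} = \frac{1}{20}$)
$\left(r{\left(-4,-2 \right)} - 20\right)^{2} y{\left(-9 \right)} = \left(\frac{1}{20} - 20\right)^{2} \left(-4 + 4 \left(-9\right)^{2}\right) = \left(- \frac{399}{20}\right)^{2} \left(-4 + 4 \cdot 81\right) = \frac{159201 \left(-4 + 324\right)}{400} = \frac{159201}{400} \cdot 320 = \frac{636804}{5}$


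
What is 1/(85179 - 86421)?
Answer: -1/1242 ≈ -0.00080515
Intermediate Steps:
1/(85179 - 86421) = 1/(-1242) = -1/1242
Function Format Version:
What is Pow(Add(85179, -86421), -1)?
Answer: Rational(-1, 1242) ≈ -0.00080515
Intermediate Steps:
Pow(Add(85179, -86421), -1) = Pow(-1242, -1) = Rational(-1, 1242)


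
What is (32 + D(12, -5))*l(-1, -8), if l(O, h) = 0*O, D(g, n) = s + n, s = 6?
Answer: 0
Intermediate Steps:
D(g, n) = 6 + n
l(O, h) = 0
(32 + D(12, -5))*l(-1, -8) = (32 + (6 - 5))*0 = (32 + 1)*0 = 33*0 = 0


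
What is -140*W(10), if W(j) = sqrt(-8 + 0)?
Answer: -280*I*sqrt(2) ≈ -395.98*I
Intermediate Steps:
W(j) = 2*I*sqrt(2) (W(j) = sqrt(-8) = 2*I*sqrt(2))
-140*W(10) = -280*I*sqrt(2)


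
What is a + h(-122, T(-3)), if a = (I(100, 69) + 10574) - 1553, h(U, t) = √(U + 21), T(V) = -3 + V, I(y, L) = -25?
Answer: 8996 + I*√101 ≈ 8996.0 + 10.05*I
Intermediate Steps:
h(U, t) = √(21 + U)
a = 8996 (a = (-25 + 10574) - 1553 = 10549 - 1553 = 8996)
a + h(-122, T(-3)) = 8996 + √(21 - 122) = 8996 + √(-101) = 8996 + I*√101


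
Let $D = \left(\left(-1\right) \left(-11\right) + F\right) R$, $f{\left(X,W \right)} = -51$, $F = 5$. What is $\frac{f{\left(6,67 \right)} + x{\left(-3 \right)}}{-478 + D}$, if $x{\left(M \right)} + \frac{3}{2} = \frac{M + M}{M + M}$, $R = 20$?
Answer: $\frac{103}{316} \approx 0.32595$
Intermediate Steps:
$D = 320$ ($D = \left(\left(-1\right) \left(-11\right) + 5\right) 20 = \left(11 + 5\right) 20 = 16 \cdot 20 = 320$)
$x{\left(M \right)} = - \frac{1}{2}$ ($x{\left(M \right)} = - \frac{3}{2} + \frac{M + M}{M + M} = - \frac{3}{2} + \frac{2 M}{2 M} = - \frac{3}{2} + 2 M \frac{1}{2 M} = - \frac{3}{2} + 1 = - \frac{1}{2}$)
$\frac{f{\left(6,67 \right)} + x{\left(-3 \right)}}{-478 + D} = \frac{-51 - \frac{1}{2}}{-478 + 320} = - \frac{103}{2 \left(-158\right)} = \left(- \frac{103}{2}\right) \left(- \frac{1}{158}\right) = \frac{103}{316}$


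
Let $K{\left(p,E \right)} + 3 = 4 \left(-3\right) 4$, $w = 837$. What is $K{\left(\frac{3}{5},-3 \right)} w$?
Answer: $-42687$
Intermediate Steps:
$K{\left(p,E \right)} = -51$ ($K{\left(p,E \right)} = -3 + 4 \left(-3\right) 4 = -3 - 48 = -51$)
$K{\left(\frac{3}{5},-3 \right)} w = \left(-51\right) 837 = -42687$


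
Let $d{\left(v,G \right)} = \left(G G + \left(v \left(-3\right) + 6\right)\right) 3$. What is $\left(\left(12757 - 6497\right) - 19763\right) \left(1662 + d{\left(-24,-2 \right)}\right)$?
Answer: $-25763724$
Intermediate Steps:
$d{\left(v,G \right)} = 18 - 9 v + 3 G^{2}$ ($d{\left(v,G \right)} = \left(G^{2} - \left(-6 + 3 v\right)\right) 3 = \left(6 + G^{2} - 3 v\right) 3 = 18 - 9 v + 3 G^{2}$)
$\left(\left(12757 - 6497\right) - 19763\right) \left(1662 + d{\left(-24,-2 \right)}\right) = \left(\left(12757 - 6497\right) - 19763\right) \left(1662 + \left(18 - -216 + 3 \left(-2\right)^{2}\right)\right) = \left(6260 - 19763\right) \left(1662 + \left(18 + 216 + 3 \cdot 4\right)\right) = - 13503 \left(1662 + \left(18 + 216 + 12\right)\right) = - 13503 \left(1662 + 246\right) = \left(-13503\right) 1908 = -25763724$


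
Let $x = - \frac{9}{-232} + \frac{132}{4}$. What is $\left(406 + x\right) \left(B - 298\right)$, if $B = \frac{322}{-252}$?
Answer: $- \frac{548703659}{4176} \approx -1.3139 \cdot 10^{5}$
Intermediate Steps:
$x = \frac{7665}{232}$ ($x = \left(-9\right) \left(- \frac{1}{232}\right) + 132 \cdot \frac{1}{4} = \frac{9}{232} + 33 = \frac{7665}{232} \approx 33.039$)
$B = - \frac{23}{18}$ ($B = 322 \left(- \frac{1}{252}\right) = - \frac{23}{18} \approx -1.2778$)
$\left(406 + x\right) \left(B - 298\right) = \left(406 + \frac{7665}{232}\right) \left(- \frac{23}{18} - 298\right) = \frac{101857}{232} \left(- \frac{5387}{18}\right) = - \frac{548703659}{4176}$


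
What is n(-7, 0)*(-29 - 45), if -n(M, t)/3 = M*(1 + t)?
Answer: -1554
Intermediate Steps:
n(M, t) = -3*M*(1 + t)
n(-7, 0)*(-29 - 45) = (-3*(-7)*(1 + 0))*(-29 - 45) = -3*(-7)*1*(-74) = 21*(-74) = -1554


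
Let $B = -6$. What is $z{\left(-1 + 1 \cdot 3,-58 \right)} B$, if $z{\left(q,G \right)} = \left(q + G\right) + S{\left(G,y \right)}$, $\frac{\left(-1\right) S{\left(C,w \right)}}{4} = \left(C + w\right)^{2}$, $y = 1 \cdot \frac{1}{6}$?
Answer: $\frac{241826}{3} \approx 80609.0$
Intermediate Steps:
$y = \frac{1}{6}$ ($y = 1 \cdot \frac{1}{6} = \frac{1}{6} \approx 0.16667$)
$S{\left(C,w \right)} = - 4 \left(C + w\right)^{2}$
$z{\left(q,G \right)} = G + q - 4 \left(\frac{1}{6} + G\right)^{2}$ ($z{\left(q,G \right)} = \left(q + G\right) - 4 \left(G + \frac{1}{6}\right)^{2} = \left(G + q\right) - 4 \left(\frac{1}{6} + G\right)^{2} = G + q - 4 \left(\frac{1}{6} + G\right)^{2}$)
$z{\left(-1 + 1 \cdot 3,-58 \right)} B = \left(-58 + \left(-1 + 1 \cdot 3\right) - \frac{\left(1 + 6 \left(-58\right)\right)^{2}}{9}\right) \left(-6\right) = \left(-58 + \left(-1 + 3\right) - \frac{\left(1 - 348\right)^{2}}{9}\right) \left(-6\right) = \left(-58 + 2 - \frac{\left(-347\right)^{2}}{9}\right) \left(-6\right) = \left(-58 + 2 - \frac{120409}{9}\right) \left(-6\right) = \left(- \frac{120913}{9}\right) \left(-6\right) = \frac{241826}{3}$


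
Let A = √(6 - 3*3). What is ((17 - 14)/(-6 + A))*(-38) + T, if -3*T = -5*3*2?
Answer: 358/13 + 38*I*√3/13 ≈ 27.538 + 5.0629*I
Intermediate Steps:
A = I*√3 (A = √(6 - 9) = √(-3) = I*√3 ≈ 1.732*I)
T = 10 (T = -(-5*3)*2/3 = -(-5)*2 = -⅓*(-30) = 10)
((17 - 14)/(-6 + A))*(-38) + T = ((17 - 14)/(-6 + I*√3))*(-38) + 10 = (3/(-6 + I*√3))*(-38) + 10 = -114/(-6 + I*√3) + 10 = 10 - 114/(-6 + I*√3)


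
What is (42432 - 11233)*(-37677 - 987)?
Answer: -1206278136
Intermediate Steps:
(42432 - 11233)*(-37677 - 987) = 31199*(-38664) = -1206278136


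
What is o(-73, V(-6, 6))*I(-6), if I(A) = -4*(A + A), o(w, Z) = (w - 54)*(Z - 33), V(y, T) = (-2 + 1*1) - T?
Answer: 243840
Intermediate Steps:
V(y, T) = -1 - T (V(y, T) = (-2 + 1) - T = -1 - T)
o(w, Z) = (-54 + w)*(-33 + Z)
I(A) = -8*A
o(-73, V(-6, 6))*I(-6) = (1782 - 54*(-1 - 1*6) - 33*(-73) + (-1 - 1*6)*(-73))*(-8*(-6)) = (1782 - 54*(-1 - 6) + 2409 + (-1 - 6)*(-73))*48 = (1782 - 54*(-7) + 2409 - 7*(-73))*48 = (1782 + 378 + 2409 + 511)*48 = 5080*48 = 243840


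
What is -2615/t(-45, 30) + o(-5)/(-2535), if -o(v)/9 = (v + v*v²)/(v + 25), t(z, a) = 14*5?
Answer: -17008/455 ≈ -37.380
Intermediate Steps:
t(z, a) = 70
o(v) = -9*(v + v³)/(25 + v) (o(v) = -9*(v + v*v²)/(v + 25) = -9*(v + v³)/(25 + v))
-2615/t(-45, 30) + o(-5)/(-2535) = -2615/70 - 9*(-5)*(1 + (-5)²)/(25 - 5)/(-2535) = -2615*1/70 - 9*(-5)*(1 + 25)/20*(-1/2535) = -523/14 - 9*(-5)*1/20*26*(-1/2535) = -523/14 + (117/2)*(-1/2535) = -523/14 - 3/130 = -17008/455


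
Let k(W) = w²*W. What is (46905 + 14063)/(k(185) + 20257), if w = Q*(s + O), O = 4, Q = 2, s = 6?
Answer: 60968/94257 ≈ 0.64683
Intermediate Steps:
w = 20 (w = 2*(6 + 4) = 2*10 = 20)
k(W) = 400*W (k(W) = 20²*W = 400*W)
(46905 + 14063)/(k(185) + 20257) = (46905 + 14063)/(400*185 + 20257) = 60968/(74000 + 20257) = 60968/94257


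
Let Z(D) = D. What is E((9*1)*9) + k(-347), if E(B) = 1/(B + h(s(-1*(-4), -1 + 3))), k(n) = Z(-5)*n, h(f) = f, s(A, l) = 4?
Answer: 147476/85 ≈ 1735.0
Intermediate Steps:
k(n) = -5*n
E(B) = 1/(4 + B) (E(B) = 1/(B + 4) = 1/(4 + B))
E((9*1)*9) + k(-347) = 1/(4 + (9*1)*9) - 5*(-347) = 1/(4 + 9*9) + 1735 = 1/(4 + 81) + 1735 = 1/85 + 1735 = 147476/85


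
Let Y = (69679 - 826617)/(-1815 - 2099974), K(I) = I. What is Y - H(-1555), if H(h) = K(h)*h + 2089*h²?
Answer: -10621752743898312/2101789 ≈ -5.0537e+9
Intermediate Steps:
Y = 756938/2101789 (Y = -756938/(-2101789) = -756938*(-1/2101789) = 756938/2101789 ≈ 0.36014)
H(h) = 2090*h² (H(h) = h*h + 2089*h² = h² + 2089*h² = 2090*h²)
Y - H(-1555) = 756938/2101789 - 2090*(-1555)² = 756938/2101789 - 2090*2418025 = 756938/2101789 - 1*5053672250 = 756938/2101789 - 5053672250 = -10621752743898312/2101789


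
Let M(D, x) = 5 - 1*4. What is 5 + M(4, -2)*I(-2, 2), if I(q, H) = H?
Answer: 7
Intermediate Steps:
M(D, x) = 1 (M(D, x) = 5 - 4 = 1)
5 + M(4, -2)*I(-2, 2) = 5 + 1*2 = 5 + 2 = 7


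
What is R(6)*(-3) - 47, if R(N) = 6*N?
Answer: -155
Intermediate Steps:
R(6)*(-3) - 47 = (6*6)*(-3) - 47 = 36*(-3) - 47 = -108 - 47 = -155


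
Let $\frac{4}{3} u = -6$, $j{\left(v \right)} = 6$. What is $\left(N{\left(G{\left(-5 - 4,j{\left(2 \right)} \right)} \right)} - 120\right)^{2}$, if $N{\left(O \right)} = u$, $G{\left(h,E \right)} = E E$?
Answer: $\frac{62001}{4} \approx 15500.0$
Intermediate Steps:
$u = - \frac{9}{2}$ ($u = \frac{3}{4} \left(-6\right) = - \frac{9}{2} \approx -4.5$)
$G{\left(h,E \right)} = E^{2}$
$N{\left(O \right)} = - \frac{9}{2}$
$\left(N{\left(G{\left(-5 - 4,j{\left(2 \right)} \right)} \right)} - 120\right)^{2} = \left(- \frac{9}{2} - 120\right)^{2} = \left(- \frac{249}{2}\right)^{2} = \frac{62001}{4}$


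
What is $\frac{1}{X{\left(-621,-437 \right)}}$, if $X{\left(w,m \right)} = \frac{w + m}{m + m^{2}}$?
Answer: $- \frac{4142}{23} \approx -180.09$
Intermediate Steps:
$X{\left(w,m \right)} = \frac{m + w}{m + m^{2}}$
$\frac{1}{X{\left(-621,-437 \right)}} = \frac{1}{\frac{1}{-437} \frac{1}{1 - 437} \left(-437 - 621\right)} = \frac{1}{\left(- \frac{1}{437}\right) \frac{1}{-436} \left(-1058\right)} = \frac{1}{\left(- \frac{1}{437}\right) \left(- \frac{1}{436}\right) \left(-1058\right)} = \frac{1}{- \frac{23}{4142}} = - \frac{4142}{23}$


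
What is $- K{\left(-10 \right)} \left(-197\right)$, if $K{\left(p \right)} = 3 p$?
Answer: $-5910$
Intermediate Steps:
$- K{\left(-10 \right)} \left(-197\right) = - 3 \left(-10\right) \left(-197\right) = - \left(-30\right) \left(-197\right) = \left(-1\right) 5910 = -5910$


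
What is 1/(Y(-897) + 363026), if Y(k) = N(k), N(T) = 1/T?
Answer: 897/325634321 ≈ 2.7546e-6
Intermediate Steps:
Y(k) = 1/k
1/(Y(-897) + 363026) = 1/(1/(-897) + 363026) = 1/(-1/897 + 363026) = 1/(325634321/897) = 897/325634321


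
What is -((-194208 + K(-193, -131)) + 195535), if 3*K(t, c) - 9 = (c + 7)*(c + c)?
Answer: -36478/3 ≈ -12159.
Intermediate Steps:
K(t, c) = 3 + 2*c*(7 + c)/3 (K(t, c) = 3 + ((c + 7)*(c + c))/3 = 3 + ((7 + c)*(2*c))/3 = 3 + (2*c*(7 + c))/3 = 3 + 2*c*(7 + c)/3)
-((-194208 + K(-193, -131)) + 195535) = -((-194208 + (3 + (2/3)*(-131)**2 + (14/3)*(-131))) + 195535) = -((-194208 + (3 + (2/3)*17161 - 1834/3)) + 195535) = -((-194208 + (3 + 34322/3 - 1834/3)) + 195535) = -((-194208 + 32497/3) + 195535) = -(-550127/3 + 195535) = -1*36478/3 = -36478/3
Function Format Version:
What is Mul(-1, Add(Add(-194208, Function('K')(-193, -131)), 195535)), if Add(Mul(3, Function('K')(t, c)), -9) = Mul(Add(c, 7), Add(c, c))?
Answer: Rational(-36478, 3) ≈ -12159.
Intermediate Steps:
Function('K')(t, c) = Add(3, Mul(Rational(2, 3), c, Add(7, c))) (Function('K')(t, c) = Add(3, Mul(Rational(1, 3), Mul(Add(c, 7), Add(c, c)))) = Add(3, Mul(Rational(1, 3), Mul(Add(7, c), Mul(2, c)))) = Add(3, Mul(Rational(1, 3), Mul(2, c, Add(7, c)))) = Add(3, Mul(Rational(2, 3), c, Add(7, c))))
Mul(-1, Add(Add(-194208, Function('K')(-193, -131)), 195535)) = Mul(-1, Add(Add(-194208, Add(3, Mul(Rational(2, 3), Pow(-131, 2)), Mul(Rational(14, 3), -131))), 195535)) = Mul(-1, Add(Add(-194208, Add(3, Mul(Rational(2, 3), 17161), Rational(-1834, 3))), 195535)) = Mul(-1, Add(Add(-194208, Add(3, Rational(34322, 3), Rational(-1834, 3))), 195535)) = Mul(-1, Add(Add(-194208, Rational(32497, 3)), 195535)) = Mul(-1, Add(Rational(-550127, 3), 195535)) = Mul(-1, Rational(36478, 3)) = Rational(-36478, 3)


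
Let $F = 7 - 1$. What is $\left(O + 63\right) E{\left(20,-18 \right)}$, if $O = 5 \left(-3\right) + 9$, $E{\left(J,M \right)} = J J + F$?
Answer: $23142$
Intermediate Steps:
$F = 6$ ($F = 7 - 1 = 6$)
$E{\left(J,M \right)} = 6 + J^{2}$ ($E{\left(J,M \right)} = J J + 6 = J^{2} + 6 = 6 + J^{2}$)
$O = -6$ ($O = -15 + 9 = -6$)
$\left(O + 63\right) E{\left(20,-18 \right)} = \left(-6 + 63\right) \left(6 + 20^{2}\right) = 57 \left(6 + 400\right) = 57 \cdot 406 = 23142$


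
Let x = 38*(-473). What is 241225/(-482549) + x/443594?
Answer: -57839649188/107027920553 ≈ -0.54042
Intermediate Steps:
x = -17974
241225/(-482549) + x/443594 = 241225/(-482549) - 17974/443594 = 241225*(-1/482549) - 17974*1/443594 = -241225/482549 - 8987/221797 = -57839649188/107027920553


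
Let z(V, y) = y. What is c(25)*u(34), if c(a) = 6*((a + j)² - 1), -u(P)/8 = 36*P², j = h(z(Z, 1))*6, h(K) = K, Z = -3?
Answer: -1917665280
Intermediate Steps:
j = 6 (j = 1*6 = 6)
u(P) = -288*P²
c(a) = -6 + 6*(6 + a)² (c(a) = 6*((a + 6)² - 1) = 6*((6 + a)² - 1) = 6*(-1 + (6 + a)²) = -6 + 6*(6 + a)²)
c(25)*u(34) = (-6 + 6*(6 + 25)²)*(-288*34²) = (-6 + 6*31²)*(-288*1156) = (-6 + 6*961)*(-332928) = (-6 + 5766)*(-332928) = 5760*(-332928) = -1917665280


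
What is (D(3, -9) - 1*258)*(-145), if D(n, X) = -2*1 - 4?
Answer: 38280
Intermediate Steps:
D(n, X) = -6 (D(n, X) = -2 - 4 = -6)
(D(3, -9) - 1*258)*(-145) = (-6 - 1*258)*(-145) = (-6 - 258)*(-145) = -264*(-145) = 38280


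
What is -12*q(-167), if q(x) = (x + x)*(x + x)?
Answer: -1338672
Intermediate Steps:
q(x) = 4*x**2 (q(x) = (2*x)*(2*x) = 4*x**2)
-12*q(-167) = -48*(-167)**2 = -48*27889 = -12*111556 = -1338672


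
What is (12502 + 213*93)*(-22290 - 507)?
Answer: -736593867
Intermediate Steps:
(12502 + 213*93)*(-22290 - 507) = (12502 + 19809)*(-22797) = 32311*(-22797) = -736593867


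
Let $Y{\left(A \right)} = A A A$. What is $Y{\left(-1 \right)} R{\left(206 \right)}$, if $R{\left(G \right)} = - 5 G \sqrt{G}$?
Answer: $1030 \sqrt{206} \approx 14783.0$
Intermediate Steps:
$Y{\left(A \right)} = A^{3}$ ($Y{\left(A \right)} = A^{2} A = A^{3}$)
$R{\left(G \right)} = - 5 G^{\frac{3}{2}}$
$Y{\left(-1 \right)} R{\left(206 \right)} = \left(-1\right)^{3} \left(- 5 \cdot 206^{\frac{3}{2}}\right) = - \left(-5\right) 206 \sqrt{206} = - \left(-1030\right) \sqrt{206} = 1030 \sqrt{206}$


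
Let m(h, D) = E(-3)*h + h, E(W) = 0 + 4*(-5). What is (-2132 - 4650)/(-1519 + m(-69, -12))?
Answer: 3391/104 ≈ 32.606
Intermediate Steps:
E(W) = -20 (E(W) = 0 - 20 = -20)
m(h, D) = -19*h (m(h, D) = -20*h + h = -19*h)
(-2132 - 4650)/(-1519 + m(-69, -12)) = (-2132 - 4650)/(-1519 - 19*(-69)) = -6782/(-1519 + 1311) = -6782/(-208) = -6782*(-1/208) = 3391/104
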